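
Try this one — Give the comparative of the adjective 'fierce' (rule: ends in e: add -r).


Apply comparative formation (ends in e: add -r): 'fierce' -> 'fiercer'.

fiercer


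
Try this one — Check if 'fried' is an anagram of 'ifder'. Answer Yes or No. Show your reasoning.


Sorted letters of 'fried': 'defir'
Sorted letters of 'ifder': 'defir'
They match.

Yes


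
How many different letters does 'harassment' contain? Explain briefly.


Unique letters in 'harassment': {a, e, h, m, n, r, s, t} = 8 distinct letters.

8


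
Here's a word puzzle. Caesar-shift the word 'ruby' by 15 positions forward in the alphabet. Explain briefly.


Shift each letter by 15: r -> g, u -> j, b -> q, y -> n. Result: 'gjqn'.

gjqn


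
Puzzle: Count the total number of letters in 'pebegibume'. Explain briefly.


Spell out 'pebegibume' and number each letter: p(1), e(2), b(3), e(4), g(5), i(6), b(7), u(8), m(9), e(10). Total: 10 letters.

10


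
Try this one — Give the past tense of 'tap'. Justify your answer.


Apply rule: Double final consonant and add -ed. 'tap' becomes 'tapped'.

tapped


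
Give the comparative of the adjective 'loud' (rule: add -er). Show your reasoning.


Apply comparative formation (add -er): 'loud' -> 'louder'.

louder


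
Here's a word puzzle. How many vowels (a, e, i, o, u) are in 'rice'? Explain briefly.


Vowels in 'rice': i, e = 2 vowels.

2


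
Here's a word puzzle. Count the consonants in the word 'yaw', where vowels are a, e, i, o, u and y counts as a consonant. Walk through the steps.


Consonants in 'yaw': y, w = 2 consonants.

2


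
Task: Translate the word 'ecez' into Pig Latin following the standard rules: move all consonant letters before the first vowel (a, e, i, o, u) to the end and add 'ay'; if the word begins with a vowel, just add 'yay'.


'ecez' starts with a vowel, so add 'yay': 'ecezyay'.

ecezyay


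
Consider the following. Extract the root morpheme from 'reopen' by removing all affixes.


Remove prefix 're' from 'reopen' to get root 'open'.

open


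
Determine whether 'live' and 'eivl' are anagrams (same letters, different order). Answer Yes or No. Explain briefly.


Sorted letters of 'live': 'eilv'
Sorted letters of 'eivl': 'eilv'
They match.

Yes


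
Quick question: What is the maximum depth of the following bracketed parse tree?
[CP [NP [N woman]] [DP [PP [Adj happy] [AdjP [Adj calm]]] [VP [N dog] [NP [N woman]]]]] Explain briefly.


Count bracket nesting levels:
'[' at pos 0: depth = 1
'[' at pos 4: depth = 2
'[' at pos 8: depth = 3
'[' at pos 19: depth = 2
'[' at pos 23: depth = 3
'[' at pos 27: depth = 4
'[' at pos 39: depth = 4
'[' at pos 45: depth = 5
'[' at pos 58: depth = 3
'[' at pos 62: depth = 4
'[' at pos 70: depth = 4
'[' at pos 74: depth = 5
Maximum depth reached: 5

5


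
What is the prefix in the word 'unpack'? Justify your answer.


The word 'unpack' = 'un' (prefix) + 'pack' (root). The prefix is 'un'.

un


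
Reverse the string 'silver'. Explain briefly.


Reverse 'silver' character by character: 'revlis'.

revlis


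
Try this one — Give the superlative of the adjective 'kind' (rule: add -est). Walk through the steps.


Apply superlative formation (add -est): 'kind' -> 'kindest'.

kindest


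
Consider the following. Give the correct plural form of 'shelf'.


Apply rule: Change -f to -ves. 'shelf' becomes 'shelves'.

shelves


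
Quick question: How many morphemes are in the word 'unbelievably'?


Decomposition: un- (prefix) + believe (root) + -able (suffix) + -ly (suffix) = 4 morpheme(s)

4 morphemes


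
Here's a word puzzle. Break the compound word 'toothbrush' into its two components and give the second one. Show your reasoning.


Split 'toothbrush' into 'tooth' + 'brush'. The second part is 'brush'.

brush


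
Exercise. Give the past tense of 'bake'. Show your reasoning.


Apply rule: Add -d (word ends in -e). 'bake' becomes 'baked'.

baked


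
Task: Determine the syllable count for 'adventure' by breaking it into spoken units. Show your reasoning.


Break 'adventure' into syllables: ad-ven-ture -> ad | ven | ture = 3 syllables

3 syllables


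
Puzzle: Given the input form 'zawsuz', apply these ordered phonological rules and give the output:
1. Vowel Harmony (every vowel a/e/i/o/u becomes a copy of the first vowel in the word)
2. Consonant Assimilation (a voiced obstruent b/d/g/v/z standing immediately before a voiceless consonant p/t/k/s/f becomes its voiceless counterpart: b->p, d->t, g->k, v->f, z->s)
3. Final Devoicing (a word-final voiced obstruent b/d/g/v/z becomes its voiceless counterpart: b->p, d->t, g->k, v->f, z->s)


Starting form: 'zawsuz'
Rule 1: Vowel Harmony: all vowels become 'a' (matching first vowel). 'zawsuz' -> 'zawsaz'
Rule 2: Consonant Assimilation: no voiced obstruent (b/d/g/v/z) stands immediately before a voiceless consonant (p/t/k/s/f). No change.
Rule 3: Final Devoicing: word-final voiced obstruent 'z' becomes voiceless 's'. 'zawsaz' -> 'zawsas'
Final form: 'zawsas'

zawsas


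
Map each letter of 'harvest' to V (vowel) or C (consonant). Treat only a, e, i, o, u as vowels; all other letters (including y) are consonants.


Letter mapping: h = C, a = V, r = C, v = C, e = V, s = C, t = C.

CVCCVCC


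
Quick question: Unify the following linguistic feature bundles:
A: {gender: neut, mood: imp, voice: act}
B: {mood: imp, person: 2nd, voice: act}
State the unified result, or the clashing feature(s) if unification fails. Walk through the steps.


Compare features:
gender: A=neut vs B=_ -> unified: neut
mood: A=imp vs B=imp -> unified: imp
person: A=_ vs B=2nd -> unified: 2nd
voice: A=act vs B=act -> unified: act
No clashes found.

Unified: {gender: neut, mood: imp, person: 2nd, voice: act}


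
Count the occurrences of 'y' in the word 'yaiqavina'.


Letter 'y' in 'yaiqavina': found at position(s) 1 = 1 occurrence(s).

1


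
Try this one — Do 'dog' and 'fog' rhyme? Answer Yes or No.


Rime (stressed vowel + following sounds) of 'dog': -og = /ɒg/
Rime of 'fog': -og = /ɒg/
/ɒg/ and /ɒg/ are the same ending sound, so the words rhyme.

Yes


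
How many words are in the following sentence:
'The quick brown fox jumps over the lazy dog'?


Split into words: The | quick | brown | fox | jumps | over | the | lazy | dog = 9 words.

9


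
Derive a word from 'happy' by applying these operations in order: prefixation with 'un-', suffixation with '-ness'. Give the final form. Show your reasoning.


Step 1: Add prefix 'un-' to 'happy' = 'unhappy'
Step 2: Add suffix '-ness' to 'unhappy' = 'unhappiness'

unhappiness


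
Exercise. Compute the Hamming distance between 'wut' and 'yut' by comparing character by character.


Alignment:
Position 1: 'w' vs 'y' = DIFFER
Position 2: 'u' vs 'u' = match
Position 3: 't' vs 't' = match
Total differences: 1

1


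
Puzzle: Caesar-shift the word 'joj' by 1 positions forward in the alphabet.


Shift each letter by 1: j -> k, o -> p, j -> k. Result: 'kpk'.

kpk


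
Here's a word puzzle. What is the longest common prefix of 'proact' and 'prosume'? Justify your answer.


Compare from the start: 3 characters match: 'pro'. Mismatch at position 4: 'a' vs 's'.

pro


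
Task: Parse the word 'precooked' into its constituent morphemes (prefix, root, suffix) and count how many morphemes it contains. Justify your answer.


Step 1: Identify prefix: 'pre' (meaning: before)
Step 2: Identify root: 'cook'
Step 3: Identify suffix(es): 'ed'
Decomposition: pre- (prefix: before) + cook (root) + -ed (suffix: past)
Total morphemes: 3

3 morphemes (pre- (prefix: before) + cook (root) + -ed (suffix: past))


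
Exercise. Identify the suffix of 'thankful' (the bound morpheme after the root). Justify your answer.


The word 'thankful' = 'thank' (root) + '-ful' (suffix). The suffix is '-ful'.

ful


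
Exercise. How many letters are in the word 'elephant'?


Spell out 'elephant' and number each letter: e(1), l(2), e(3), p(4), h(5), a(6), n(7), t(8). Total: 8 letters.

8


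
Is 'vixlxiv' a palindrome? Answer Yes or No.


Forward: 'vixlxiv'
Reversed: 'vixlxiv'
They are identical.

Yes


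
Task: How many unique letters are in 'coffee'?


Unique letters in 'coffee': {c, e, f, o} = 4 distinct letters.

4


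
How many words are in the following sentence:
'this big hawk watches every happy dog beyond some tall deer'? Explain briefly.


Split into words: this | big | hawk | watches | every | happy | dog | beyond | some | tall | deer = 11 words.

11


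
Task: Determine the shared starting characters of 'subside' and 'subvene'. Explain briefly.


Compare from the start: 3 characters match: 'sub'. Mismatch at position 4: 's' vs 'v'.

sub


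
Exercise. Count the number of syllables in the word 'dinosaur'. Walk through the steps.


Break 'dinosaur' into syllables: di-no-saur -> di | no | saur = 3 syllables

3 syllables


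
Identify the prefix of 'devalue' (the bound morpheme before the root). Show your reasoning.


The word 'devalue' = 'de' (prefix) + 'value' (root). The prefix is 'de'.

de


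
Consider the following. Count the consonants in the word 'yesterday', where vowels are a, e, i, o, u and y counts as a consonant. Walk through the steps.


Consonants in 'yesterday': y, s, t, r, d, y = 6 consonants.

6


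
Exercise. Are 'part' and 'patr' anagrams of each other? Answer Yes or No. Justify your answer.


Sorted letters of 'part': 'aprt'
Sorted letters of 'patr': 'aprt'
They match.

Yes


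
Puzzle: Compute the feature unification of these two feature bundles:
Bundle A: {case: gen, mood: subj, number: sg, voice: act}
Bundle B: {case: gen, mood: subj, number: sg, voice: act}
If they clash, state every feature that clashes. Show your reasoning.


Compare features:
case: A=gen vs B=gen -> unified: gen
mood: A=subj vs B=subj -> unified: subj
number: A=sg vs B=sg -> unified: sg
voice: A=act vs B=act -> unified: act
No clashes found.

Unified: {case: gen, mood: subj, number: sg, voice: act}


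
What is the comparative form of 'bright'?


Apply comparative formation (add -er): 'bright' -> 'brighter'.

brighter


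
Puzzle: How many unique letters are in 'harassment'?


Unique letters in 'harassment': {a, e, h, m, n, r, s, t} = 8 distinct letters.

8


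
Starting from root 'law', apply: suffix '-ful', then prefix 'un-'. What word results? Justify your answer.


Step 1: Add suffix '-ful' to 'law' = 'lawful'
Step 2: Add prefix 'un-' to 'lawful' = 'unlawful'

unlawful


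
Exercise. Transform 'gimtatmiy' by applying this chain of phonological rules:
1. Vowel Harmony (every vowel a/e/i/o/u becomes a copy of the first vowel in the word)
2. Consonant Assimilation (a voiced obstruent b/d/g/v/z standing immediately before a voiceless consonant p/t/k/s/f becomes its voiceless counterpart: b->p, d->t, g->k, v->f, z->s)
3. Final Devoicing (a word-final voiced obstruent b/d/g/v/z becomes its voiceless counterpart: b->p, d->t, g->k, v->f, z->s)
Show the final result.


Starting form: 'gimtatmiy'
Rule 1: Vowel Harmony: all vowels become 'i' (matching first vowel). 'gimtatmiy' -> 'gimtitmiy'
Rule 2: Consonant Assimilation: no voiced obstruent (b/d/g/v/z) stands immediately before a voiceless consonant (p/t/k/s/f). No change.
Rule 3: Final Devoicing: final consonant 'y' is not one of the voiced obstruents b/d/g/v/z. No change.
Final form: 'gimtitmiy'

gimtitmiy


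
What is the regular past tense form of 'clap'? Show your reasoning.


Apply rule: Double final consonant and add -ed. 'clap' becomes 'clapped'.

clapped


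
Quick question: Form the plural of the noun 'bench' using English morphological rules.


Apply rule: Add -es (sibilant/fricative ending). 'bench' becomes 'benches'.

benches


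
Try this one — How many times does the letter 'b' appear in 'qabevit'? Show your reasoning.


Letter 'b' in 'qabevit': found at position(s) 3 = 1 occurrence(s).

1


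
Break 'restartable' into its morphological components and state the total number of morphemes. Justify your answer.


Step 1: Identify prefix: 're' (meaning: again)
Step 2: Identify root: 'start'
Step 3: Identify suffix(es): 'able'
Decomposition: re- (prefix: again) + start (root) + -able (suffix: capable of)
Total morphemes: 3

3 morphemes (re- (prefix: again) + start (root) + -able (suffix: capable of))


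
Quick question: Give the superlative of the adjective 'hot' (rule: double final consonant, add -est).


Apply superlative formation (double final consonant, add -est): 'hot' -> 'hottest'.

hottest


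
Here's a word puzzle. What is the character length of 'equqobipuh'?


Spell out 'equqobipuh' and number each letter: e(1), q(2), u(3), q(4), o(5), b(6), i(7), p(8), u(9), h(10). Total: 10 letters.

10


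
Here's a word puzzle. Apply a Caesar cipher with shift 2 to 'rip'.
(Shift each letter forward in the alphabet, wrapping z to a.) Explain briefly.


Shift each letter by 2: r -> t, i -> k, p -> r. Result: 'tkr'.

tkr


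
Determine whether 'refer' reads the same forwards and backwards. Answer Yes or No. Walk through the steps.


Forward: 'refer'
Reversed: 'refer'
They are identical.

Yes


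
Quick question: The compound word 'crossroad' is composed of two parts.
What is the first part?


Split 'crossroad' into 'cross' + 'road'. The first part is 'cross'.

cross


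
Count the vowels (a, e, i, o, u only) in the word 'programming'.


Vowels in 'programming': o, a, i = 3 vowels.

3


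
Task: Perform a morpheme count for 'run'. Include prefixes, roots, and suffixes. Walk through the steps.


Decomposition: run (free morpheme) = 1 morpheme(s)

1 morphemes


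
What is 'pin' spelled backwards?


Reverse 'pin' character by character: 'nip'.

nip


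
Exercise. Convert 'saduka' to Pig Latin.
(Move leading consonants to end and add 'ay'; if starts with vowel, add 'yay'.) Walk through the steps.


'saduka': move consonant cluster 's' to end and add 'ay': 'adukasay'.

adukasay


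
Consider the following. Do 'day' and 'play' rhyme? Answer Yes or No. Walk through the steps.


Rime (stressed vowel + following sounds) of 'day': -ay = /eɪ/
Rime of 'play': -ay = /eɪ/
/eɪ/ and /eɪ/ are the same ending sound, so the words rhyme.

Yes


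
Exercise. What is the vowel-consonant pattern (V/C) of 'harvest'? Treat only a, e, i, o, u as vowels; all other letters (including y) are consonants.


Letter mapping: h = C, a = V, r = C, v = C, e = V, s = C, t = C.

CVCCVCC


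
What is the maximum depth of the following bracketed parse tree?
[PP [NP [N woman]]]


Count bracket nesting levels:
'[' at pos 0: depth = 1
'[' at pos 4: depth = 2
'[' at pos 8: depth = 3
Maximum depth reached: 3

3


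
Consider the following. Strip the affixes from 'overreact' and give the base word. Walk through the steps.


Remove prefix 'over' from 'overreact' to get root 'react'.

react


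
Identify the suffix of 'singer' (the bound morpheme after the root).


The word 'singer' = 'sing' (root) + '-er' (suffix). The suffix is '-er'.

er


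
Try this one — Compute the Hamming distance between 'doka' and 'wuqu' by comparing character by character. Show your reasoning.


Alignment:
Position 1: 'd' vs 'w' = DIFFER
Position 2: 'o' vs 'u' = DIFFER
Position 3: 'k' vs 'q' = DIFFER
Position 4: 'a' vs 'u' = DIFFER
Total differences: 4

4


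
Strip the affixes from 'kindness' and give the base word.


Remove suffix '-ness' from 'kindness' to get root 'kind'.

kind


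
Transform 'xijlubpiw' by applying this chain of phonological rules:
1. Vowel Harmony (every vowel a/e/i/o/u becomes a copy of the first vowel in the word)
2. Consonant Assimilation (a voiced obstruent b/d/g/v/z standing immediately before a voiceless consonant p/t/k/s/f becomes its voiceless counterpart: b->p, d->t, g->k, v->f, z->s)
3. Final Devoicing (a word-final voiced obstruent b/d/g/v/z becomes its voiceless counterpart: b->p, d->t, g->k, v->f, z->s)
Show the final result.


Starting form: 'xijlubpiw'
Rule 1: Vowel Harmony: all vowels become 'i' (matching first vowel). 'xijlubpiw' -> 'xijlibpiw'
Rule 2: Consonant Assimilation: voiced obstruent before voiceless consonant becomes voiceless ('bp' -> 'pp'). 'xijlibpiw' -> 'xijlippiw'
Rule 3: Final Devoicing: final consonant 'w' is not one of the voiced obstruents b/d/g/v/z. No change.
Final form: 'xijlippiw'

xijlippiw


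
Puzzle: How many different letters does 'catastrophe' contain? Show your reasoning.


Unique letters in 'catastrophe': {a, c, e, h, o, p, r, s, t} = 9 distinct letters.

9


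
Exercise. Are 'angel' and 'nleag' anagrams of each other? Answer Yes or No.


Sorted letters of 'angel': 'aegln'
Sorted letters of 'nleag': 'aegln'
They match.

Yes


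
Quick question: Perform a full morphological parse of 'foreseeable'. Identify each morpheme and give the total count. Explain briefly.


Step 1: Identify prefix: 'fore' (meaning: before/front)
Step 2: Identify root: 'see'
Step 3: Identify suffix(es): 'able'
Decomposition: fore- (prefix: before/front) + see (root) + -able (suffix: capable of)
Total morphemes: 3

3 morphemes (fore- (prefix: before/front) + see (root) + -able (suffix: capable of))


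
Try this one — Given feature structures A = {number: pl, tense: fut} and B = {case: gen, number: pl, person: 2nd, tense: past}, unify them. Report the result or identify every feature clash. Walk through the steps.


Compare features:
case: A=_ vs B=gen -> unified: gen
number: A=pl vs B=pl -> unified: pl
person: A=_ vs B=2nd -> unified: 2nd
tense: A=fut vs B=past -> CLASH
Clash detected on feature 'tense' (fut vs past); unification fails.

CLASH on 'tense' (fut vs past)


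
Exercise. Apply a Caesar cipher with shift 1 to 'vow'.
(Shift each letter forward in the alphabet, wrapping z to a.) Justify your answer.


Shift each letter by 1: v -> w, o -> p, w -> x. Result: 'wpx'.

wpx


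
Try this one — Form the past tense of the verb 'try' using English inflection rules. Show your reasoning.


Apply rule: Change -y to -ied. 'try' becomes 'tried'.

tried


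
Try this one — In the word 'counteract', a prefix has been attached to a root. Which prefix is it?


The word 'counteract' = 'counter' (prefix) + 'act' (root). The prefix is 'counter'.

counter


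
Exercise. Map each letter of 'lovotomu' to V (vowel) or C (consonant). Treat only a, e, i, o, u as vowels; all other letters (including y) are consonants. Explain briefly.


Letter mapping: l = C, o = V, v = C, o = V, t = C, o = V, m = C, u = V.

CVCVCVCV


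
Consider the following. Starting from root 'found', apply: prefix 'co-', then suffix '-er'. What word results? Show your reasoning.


Step 1: Add prefix 'co-' to 'found' = 'cofound'
Step 2: Add suffix '-er' to 'cofound' = 'cofounder'

cofounder


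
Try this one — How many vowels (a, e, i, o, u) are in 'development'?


Vowels in 'development': e, e, o, e = 4 vowels.

4


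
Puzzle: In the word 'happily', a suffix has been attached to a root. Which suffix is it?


The word 'happily' = 'happy' (root) + '-ly' (suffix). The suffix is '-ly'.

ly


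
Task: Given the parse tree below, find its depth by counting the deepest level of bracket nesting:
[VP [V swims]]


Count bracket nesting levels:
'[' at pos 0: depth = 1
'[' at pos 4: depth = 2
Maximum depth reached: 2

2


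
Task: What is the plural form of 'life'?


Apply rule: Change -fe to -ves. 'life' becomes 'lives'.

lives


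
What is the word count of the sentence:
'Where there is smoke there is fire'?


Split into words: Where | there | is | smoke | there | is | fire = 7 words.

7


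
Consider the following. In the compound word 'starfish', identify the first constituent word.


Split 'starfish' into 'star' + 'fish'. The first part is 'star'.

star


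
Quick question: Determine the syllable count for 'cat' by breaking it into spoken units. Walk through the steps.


Break 'cat' into syllables: cat -> cat = 1 syllable

1 syllable


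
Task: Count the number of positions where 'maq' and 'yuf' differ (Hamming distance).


Alignment:
Position 1: 'm' vs 'y' = DIFFER
Position 2: 'a' vs 'u' = DIFFER
Position 3: 'q' vs 'f' = DIFFER
Total differences: 3

3


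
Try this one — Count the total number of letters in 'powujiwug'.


Spell out 'powujiwug' and number each letter: p(1), o(2), w(3), u(4), j(5), i(6), w(7), u(8), g(9). Total: 9 letters.

9


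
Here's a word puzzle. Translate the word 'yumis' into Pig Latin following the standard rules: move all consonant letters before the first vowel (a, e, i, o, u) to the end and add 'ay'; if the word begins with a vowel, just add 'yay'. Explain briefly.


'yumis': move consonant cluster 'y' to end and add 'ay': 'umisyay'.

umisyay


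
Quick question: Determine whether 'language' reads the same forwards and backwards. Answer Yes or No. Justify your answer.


Forward: 'language'
Reversed: 'egaugnal'
They differ.

No


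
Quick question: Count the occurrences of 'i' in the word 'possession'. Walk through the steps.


Letter 'i' in 'possession': found at position(s) 8 = 1 occurrence(s).

1


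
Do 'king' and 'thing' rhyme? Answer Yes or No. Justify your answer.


Rime (stressed vowel + following sounds) of 'king': -ing = /ɪŋ/
Rime of 'thing': -ing = /ɪŋ/
/ɪŋ/ and /ɪŋ/ are the same ending sound, so the words rhyme.

Yes


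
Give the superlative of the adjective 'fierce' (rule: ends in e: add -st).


Apply superlative formation (ends in e: add -st): 'fierce' -> 'fiercest'.

fiercest


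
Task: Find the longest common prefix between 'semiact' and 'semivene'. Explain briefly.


Compare from the start: 4 characters match: 'semi'. Mismatch at position 5: 'a' vs 'v'.

semi


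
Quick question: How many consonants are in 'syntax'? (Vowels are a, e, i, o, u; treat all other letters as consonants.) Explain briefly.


Consonants in 'syntax': s, y, n, t, x = 5 consonants.

5


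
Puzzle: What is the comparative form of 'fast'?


Apply comparative formation (add -er): 'fast' -> 'faster'.

faster


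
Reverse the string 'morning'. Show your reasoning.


Reverse 'morning' character by character: 'gninrom'.

gninrom


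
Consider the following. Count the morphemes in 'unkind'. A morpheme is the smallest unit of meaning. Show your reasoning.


Decomposition: un- (prefix) + kind (root) = 2 morpheme(s)

2 morphemes


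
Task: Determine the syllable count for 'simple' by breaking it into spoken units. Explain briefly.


Break 'simple' into syllables: sim-ple -> sim | ple = 2 syllables

2 syllables


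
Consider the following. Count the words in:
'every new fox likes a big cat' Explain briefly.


Split into words: every | new | fox | likes | a | big | cat = 7 words.

7


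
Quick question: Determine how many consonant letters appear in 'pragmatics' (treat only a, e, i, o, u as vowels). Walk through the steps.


Consonants in 'pragmatics': p, r, g, m, t, c, s = 7 consonants.

7


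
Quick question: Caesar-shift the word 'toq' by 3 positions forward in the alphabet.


Shift each letter by 3: t -> w, o -> r, q -> t. Result: 'wrt'.

wrt


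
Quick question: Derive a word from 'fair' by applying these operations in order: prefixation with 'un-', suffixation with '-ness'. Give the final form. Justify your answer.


Step 1: Add prefix 'un-' to 'fair' = 'unfair'
Step 2: Add suffix '-ness' to 'unfair' = 'unfairness'

unfairness


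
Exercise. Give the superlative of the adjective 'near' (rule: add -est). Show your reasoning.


Apply superlative formation (add -est): 'near' -> 'nearest'.

nearest


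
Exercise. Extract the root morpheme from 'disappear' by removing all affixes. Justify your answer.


Remove prefix 'dis' from 'disappear' to get root 'appear'.

appear


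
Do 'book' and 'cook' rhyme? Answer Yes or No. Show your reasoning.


Rime (stressed vowel + following sounds) of 'book': -ook = /ʊk/
Rime of 'cook': -ook = /ʊk/
/ʊk/ and /ʊk/ are the same ending sound, so the words rhyme.

Yes


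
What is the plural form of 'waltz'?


Apply rule: Add -es (sibilant/fricative ending). 'waltz' becomes 'waltzes'.

waltzes


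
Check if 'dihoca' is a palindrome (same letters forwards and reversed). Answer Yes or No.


Forward: 'dihoca'
Reversed: 'acohid'
They differ.

No


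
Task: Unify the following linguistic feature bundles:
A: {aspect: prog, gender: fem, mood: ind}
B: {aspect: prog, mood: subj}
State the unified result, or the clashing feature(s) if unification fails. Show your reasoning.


Compare features:
aspect: A=prog vs B=prog -> unified: prog
gender: A=fem vs B=_ -> unified: fem
mood: A=ind vs B=subj -> CLASH
Clash detected on feature 'mood' (ind vs subj); unification fails.

CLASH on 'mood' (ind vs subj)


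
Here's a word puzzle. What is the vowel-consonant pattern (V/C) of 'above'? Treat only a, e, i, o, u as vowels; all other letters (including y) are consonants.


Letter mapping: a = V, b = C, o = V, v = C, e = V.

VCVCV


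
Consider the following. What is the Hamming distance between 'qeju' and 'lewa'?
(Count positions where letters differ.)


Alignment:
Position 1: 'q' vs 'l' = DIFFER
Position 2: 'e' vs 'e' = match
Position 3: 'j' vs 'w' = DIFFER
Position 4: 'u' vs 'a' = DIFFER
Total differences: 3

3


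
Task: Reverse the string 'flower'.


Reverse 'flower' character by character: 'rewolf'.

rewolf


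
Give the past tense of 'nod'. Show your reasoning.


Apply rule: Double final consonant and add -ed. 'nod' becomes 'nodded'.

nodded


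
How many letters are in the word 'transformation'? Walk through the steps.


Spell out 'transformation' and number each letter: t(1), r(2), a(3), n(4), s(5), f(6), o(7), r(8), m(9), a(10), t(11), i(12), o(13), n(14). Total: 14 letters.

14


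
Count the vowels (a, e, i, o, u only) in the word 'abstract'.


Vowels in 'abstract': a, a = 2 vowels.

2


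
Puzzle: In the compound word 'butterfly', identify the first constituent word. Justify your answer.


Split 'butterfly' into 'butter' + 'fly'. The first part is 'butter'.

butter


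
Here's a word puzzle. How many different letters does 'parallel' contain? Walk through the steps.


Unique letters in 'parallel': {a, e, l, p, r} = 5 distinct letters.

5


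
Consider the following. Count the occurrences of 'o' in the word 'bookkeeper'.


Letter 'o' in 'bookkeeper': found at position(s) 2, 3 = 2 occurrence(s).

2


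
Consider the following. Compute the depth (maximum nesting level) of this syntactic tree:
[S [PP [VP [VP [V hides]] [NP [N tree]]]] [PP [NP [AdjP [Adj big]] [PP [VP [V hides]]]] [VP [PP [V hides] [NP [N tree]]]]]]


Count bracket nesting levels:
'[' at pos 0: depth = 1
'[' at pos 3: depth = 2
'[' at pos 7: depth = 3
'[' at pos 11: depth = 4
'[' at pos 15: depth = 5
'[' at pos 26: depth = 4
'[' at pos 30: depth = 5
'[' at pos 42: depth = 2
'[' at pos 46: depth = 3
'[' at pos 50: depth = 4
'[' at pos 56: depth = 5
'[' at pos 67: depth = 4
'[' at pos 71: depth = 5
'[' at pos 75: depth = 6
'[' at pos 88: depth = 3
'[' at pos 92: depth = 4
'[' at pos 96: depth = 5
'[' at pos 106: depth = 5
'[' at pos 110: depth = 6
Maximum depth reached: 6

6


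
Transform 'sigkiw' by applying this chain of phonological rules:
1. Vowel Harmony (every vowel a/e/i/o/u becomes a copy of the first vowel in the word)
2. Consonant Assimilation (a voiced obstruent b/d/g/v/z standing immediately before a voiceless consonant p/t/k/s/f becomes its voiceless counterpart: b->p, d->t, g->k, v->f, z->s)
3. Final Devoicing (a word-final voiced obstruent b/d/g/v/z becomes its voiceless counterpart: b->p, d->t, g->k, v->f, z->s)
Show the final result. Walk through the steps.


Starting form: 'sigkiw'
Rule 1: Vowel Harmony: all vowels already match. No change.
Rule 2: Consonant Assimilation: voiced obstruent before voiceless consonant becomes voiceless ('gk' -> 'kk'). 'sigkiw' -> 'sikkiw'
Rule 3: Final Devoicing: final consonant 'w' is not one of the voiced obstruents b/d/g/v/z. No change.
Final form: 'sikkiw'

sikkiw


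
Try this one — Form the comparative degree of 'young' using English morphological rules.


Apply comparative formation (add -er): 'young' -> 'younger'.

younger


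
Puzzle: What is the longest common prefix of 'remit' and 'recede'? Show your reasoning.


Compare from the start: 2 characters match: 're'. Mismatch at position 3: 'm' vs 'c'.

re


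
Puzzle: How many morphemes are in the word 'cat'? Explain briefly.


Decomposition: cat (free morpheme) = 1 morpheme(s)

1 morphemes


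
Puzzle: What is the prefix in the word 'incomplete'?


The word 'incomplete' = 'in' (prefix) + 'complete' (root). The prefix is 'in'.

in


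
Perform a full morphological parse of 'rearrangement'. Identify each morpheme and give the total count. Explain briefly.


Step 1: Identify prefix: 're' (meaning: again)
Step 2: Identify root: 'arrange'
Step 3: Identify suffix(es): 'ment'
Decomposition: re- (prefix: again) + arrange (root) + -ment (suffix: action/result)
Total morphemes: 3

3 morphemes (re- (prefix: again) + arrange (root) + -ment (suffix: action/result))


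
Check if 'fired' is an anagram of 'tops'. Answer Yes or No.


Sorted letters of 'fired': 'defir'
Sorted letters of 'tops': 'opst'
They do not match.

No


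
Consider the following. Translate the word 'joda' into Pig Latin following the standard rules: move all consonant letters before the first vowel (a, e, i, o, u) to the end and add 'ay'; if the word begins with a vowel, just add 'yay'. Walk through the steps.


'joda': move consonant cluster 'j' to end and add 'ay': 'odajay'.

odajay


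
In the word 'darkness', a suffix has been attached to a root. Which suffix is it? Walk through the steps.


The word 'darkness' = 'dark' (root) + '-ness' (suffix). The suffix is '-ness'.

ness


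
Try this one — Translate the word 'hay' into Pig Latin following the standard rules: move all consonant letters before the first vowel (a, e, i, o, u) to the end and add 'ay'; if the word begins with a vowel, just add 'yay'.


'hay': move consonant cluster 'h' to end and add 'ay': 'ayhay'.

ayhay


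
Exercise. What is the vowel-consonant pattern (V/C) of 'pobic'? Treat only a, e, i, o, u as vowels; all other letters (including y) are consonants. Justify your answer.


Letter mapping: p = C, o = V, b = C, i = V, c = C.

CVCVC


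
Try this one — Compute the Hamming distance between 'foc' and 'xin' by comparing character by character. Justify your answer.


Alignment:
Position 1: 'f' vs 'x' = DIFFER
Position 2: 'o' vs 'i' = DIFFER
Position 3: 'c' vs 'n' = DIFFER
Total differences: 3

3


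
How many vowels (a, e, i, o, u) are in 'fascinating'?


Vowels in 'fascinating': a, i, a, i = 4 vowels.

4


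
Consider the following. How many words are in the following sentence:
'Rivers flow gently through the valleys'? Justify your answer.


Split into words: Rivers | flow | gently | through | the | valleys = 6 words.

6


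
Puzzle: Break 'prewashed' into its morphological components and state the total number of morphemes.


Step 1: Identify prefix: 'pre' (meaning: before)
Step 2: Identify root: 'wash'
Step 3: Identify suffix(es): 'ed'
Decomposition: pre- (prefix: before) + wash (root) + -ed (suffix: past)
Total morphemes: 3

3 morphemes (pre- (prefix: before) + wash (root) + -ed (suffix: past))


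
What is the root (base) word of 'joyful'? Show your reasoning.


Remove suffix '-ful' from 'joyful' to get root 'joy'.

joy


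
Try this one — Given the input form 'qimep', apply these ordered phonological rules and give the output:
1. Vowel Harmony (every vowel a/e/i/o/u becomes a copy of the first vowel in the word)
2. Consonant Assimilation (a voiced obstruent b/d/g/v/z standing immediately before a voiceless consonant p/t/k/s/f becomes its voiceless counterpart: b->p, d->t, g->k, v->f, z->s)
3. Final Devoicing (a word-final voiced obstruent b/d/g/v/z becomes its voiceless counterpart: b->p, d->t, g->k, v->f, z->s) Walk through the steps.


Starting form: 'qimep'
Rule 1: Vowel Harmony: all vowels become 'i' (matching first vowel). 'qimep' -> 'qimip'
Rule 2: Consonant Assimilation: no voiced obstruent (b/d/g/v/z) stands immediately before a voiceless consonant (p/t/k/s/f). No change.
Rule 3: Final Devoicing: final consonant 'p' is not one of the voiced obstruents b/d/g/v/z. No change.
Final form: 'qimip'

qimip


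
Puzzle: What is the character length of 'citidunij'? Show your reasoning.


Spell out 'citidunij' and number each letter: c(1), i(2), t(3), i(4), d(5), u(6), n(7), i(8), j(9). Total: 9 letters.

9


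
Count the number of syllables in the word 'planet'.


Break 'planet' into syllables: plan-et -> plan | et = 2 syllables

2 syllables


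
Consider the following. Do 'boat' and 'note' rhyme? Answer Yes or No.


Rime (stressed vowel + following sounds) of 'boat': -oat = /oʊt/
Rime of 'note': -ote = /oʊt/
/oʊt/ and /oʊt/ are the same ending sound, so the words rhyme.

Yes


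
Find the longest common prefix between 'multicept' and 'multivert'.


Compare from the start: 5 characters match: 'multi'. Mismatch at position 6: 'c' vs 'v'.

multi


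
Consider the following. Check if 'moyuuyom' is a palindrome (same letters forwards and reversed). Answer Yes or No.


Forward: 'moyuuyom'
Reversed: 'moyuuyom'
They are identical.

Yes


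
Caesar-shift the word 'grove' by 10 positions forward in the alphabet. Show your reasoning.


Shift each letter by 10: g -> q, r -> b, o -> y, v -> f, e -> o. Result: 'qbyfo'.

qbyfo


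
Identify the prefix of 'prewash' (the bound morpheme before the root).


The word 'prewash' = 'pre' (prefix) + 'wash' (root). The prefix is 'pre'.

pre


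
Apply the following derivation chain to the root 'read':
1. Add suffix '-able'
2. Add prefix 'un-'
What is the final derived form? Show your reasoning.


Step 1: Add suffix '-able' to 'read' = 'readable'
Step 2: Add prefix 'un-' to 'readable' = 'unreadable'

unreadable


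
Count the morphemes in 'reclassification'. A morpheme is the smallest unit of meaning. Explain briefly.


Decomposition: re- (prefix) + class (root) + -ify (suffix) + -ation (suffix) = 4 morpheme(s)

4 morphemes


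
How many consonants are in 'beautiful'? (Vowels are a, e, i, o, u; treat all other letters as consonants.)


Consonants in 'beautiful': b, t, f, l = 4 consonants.

4


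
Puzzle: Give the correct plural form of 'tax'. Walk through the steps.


Apply rule: Add -es (sibilant/fricative ending). 'tax' becomes 'taxes'.

taxes


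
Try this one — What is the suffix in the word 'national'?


The word 'national' = 'nation' (root) + '-al' (suffix). The suffix is '-al'.

al


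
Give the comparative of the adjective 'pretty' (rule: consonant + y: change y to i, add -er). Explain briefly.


Apply comparative formation (consonant + y: change y to i, add -er): 'pretty' -> 'prettier'.

prettier


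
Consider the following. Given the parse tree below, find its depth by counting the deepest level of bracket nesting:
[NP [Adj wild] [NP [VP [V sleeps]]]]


Count bracket nesting levels:
'[' at pos 0: depth = 1
'[' at pos 4: depth = 2
'[' at pos 15: depth = 2
'[' at pos 19: depth = 3
'[' at pos 23: depth = 4
Maximum depth reached: 4

4


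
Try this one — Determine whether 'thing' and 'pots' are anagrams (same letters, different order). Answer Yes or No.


Sorted letters of 'thing': 'ghint'
Sorted letters of 'pots': 'opst'
They do not match.

No


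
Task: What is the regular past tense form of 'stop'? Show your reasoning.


Apply rule: Double final consonant and add -ed. 'stop' becomes 'stopped'.

stopped


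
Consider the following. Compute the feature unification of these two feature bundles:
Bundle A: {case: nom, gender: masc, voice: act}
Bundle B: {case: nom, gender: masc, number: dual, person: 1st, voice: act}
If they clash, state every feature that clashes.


Compare features:
case: A=nom vs B=nom -> unified: nom
gender: A=masc vs B=masc -> unified: masc
number: A=_ vs B=dual -> unified: dual
person: A=_ vs B=1st -> unified: 1st
voice: A=act vs B=act -> unified: act
No clashes found.

Unified: {case: nom, gender: masc, number: dual, person: 1st, voice: act}


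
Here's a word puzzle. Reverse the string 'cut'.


Reverse 'cut' character by character: 'tuc'.

tuc


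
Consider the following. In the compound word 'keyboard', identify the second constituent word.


Split 'keyboard' into 'key' + 'board'. The second part is 'board'.

board


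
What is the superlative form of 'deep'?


Apply superlative formation (add -est): 'deep' -> 'deepest'.

deepest


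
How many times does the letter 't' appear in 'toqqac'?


Letter 't' in 'toqqac': found at position(s) 1 = 1 occurrence(s).

1


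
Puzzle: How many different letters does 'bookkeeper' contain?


Unique letters in 'bookkeeper': {b, e, k, o, p, r} = 6 distinct letters.

6


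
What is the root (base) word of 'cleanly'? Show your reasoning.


Remove suffix '-ly' from 'cleanly' to get root 'clean'.

clean


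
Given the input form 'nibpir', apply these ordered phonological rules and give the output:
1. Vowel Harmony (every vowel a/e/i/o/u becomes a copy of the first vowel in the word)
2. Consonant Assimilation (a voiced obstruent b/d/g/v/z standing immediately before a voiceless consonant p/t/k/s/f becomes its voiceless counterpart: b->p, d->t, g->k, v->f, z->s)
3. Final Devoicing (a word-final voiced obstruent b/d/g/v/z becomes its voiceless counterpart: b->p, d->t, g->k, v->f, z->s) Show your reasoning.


Starting form: 'nibpir'
Rule 1: Vowel Harmony: all vowels already match. No change.
Rule 2: Consonant Assimilation: voiced obstruent before voiceless consonant becomes voiceless ('bp' -> 'pp'). 'nibpir' -> 'nippir'
Rule 3: Final Devoicing: final consonant 'r' is not one of the voiced obstruents b/d/g/v/z. No change.
Final form: 'nippir'

nippir


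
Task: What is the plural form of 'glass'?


Apply rule: Add -es (sibilant/fricative ending). 'glass' becomes 'glasses'.

glasses


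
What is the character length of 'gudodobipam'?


Spell out 'gudodobipam' and number each letter: g(1), u(2), d(3), o(4), d(5), o(6), b(7), i(8), p(9), a(10), m(11). Total: 11 letters.

11


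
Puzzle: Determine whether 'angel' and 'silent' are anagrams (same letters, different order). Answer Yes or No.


Sorted letters of 'angel': 'aegln'
Sorted letters of 'silent': 'eilnst'
They do not match.

No


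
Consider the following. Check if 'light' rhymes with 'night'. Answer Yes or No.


Rime (stressed vowel + following sounds) of 'light': -ight = /aɪt/
Rime of 'night': -ight = /aɪt/
/aɪt/ and /aɪt/ are the same ending sound, so the words rhyme.

Yes


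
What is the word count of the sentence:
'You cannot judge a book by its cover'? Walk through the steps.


Split into words: You | cannot | judge | a | book | by | its | cover = 8 words.

8


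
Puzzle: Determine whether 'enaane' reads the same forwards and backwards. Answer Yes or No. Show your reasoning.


Forward: 'enaane'
Reversed: 'enaane'
They are identical.

Yes


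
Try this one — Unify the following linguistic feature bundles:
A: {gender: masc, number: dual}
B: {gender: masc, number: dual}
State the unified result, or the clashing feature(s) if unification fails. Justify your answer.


Compare features:
gender: A=masc vs B=masc -> unified: masc
number: A=dual vs B=dual -> unified: dual
No clashes found.

Unified: {gender: masc, number: dual}
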